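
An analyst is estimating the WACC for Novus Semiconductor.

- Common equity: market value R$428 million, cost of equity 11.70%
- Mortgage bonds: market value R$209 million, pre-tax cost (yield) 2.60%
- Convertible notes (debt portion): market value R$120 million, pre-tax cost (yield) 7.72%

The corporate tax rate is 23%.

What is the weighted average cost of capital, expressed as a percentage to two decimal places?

8.11%

Total capital V = 428 + 209 + 120 = 757.
Equity: weight = 428/757 = 0.5654; cost = 11.7%.
Mortgage bonds: weight = 209/757 = 0.2761; after-tax cost = 2.6% × (1 − 23%) = 2.0020%.
Convertible notes (debt portion): weight = 120/757 = 0.1585; after-tax cost = 7.72% × (1 − 23%) = 5.9444%.
WACC = 0.5654 × 11.7000% + 0.2761 × 2.0020% + 0.1585 × 5.9444% = 8.1101%.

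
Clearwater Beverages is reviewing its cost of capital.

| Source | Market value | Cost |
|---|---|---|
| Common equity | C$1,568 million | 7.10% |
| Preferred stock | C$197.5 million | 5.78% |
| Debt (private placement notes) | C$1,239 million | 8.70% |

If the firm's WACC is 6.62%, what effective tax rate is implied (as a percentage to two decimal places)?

29.35%

Total capital V = 1568 + 197.5 + 1239 = 3004.5.
Equity weight = 1568/3004.5 = 0.5219.
Preferred weight = 197.5/3004.5 = 0.0657.
Private placement notes weight = 1239/3004.5 = 0.4124.
Equity contribution = 0.5219 × 7.1% = 3.7054%.
Preferred contribution = 0.0657 × 5.78% = 0.3799%.
Debt contribution must be 6.62% − 4.0853% = 2.5347%.
0.4124 × 8.7% × (1 − T) = 2.5347%  ⇒  (1 − T) = 0.7065.
T = 29.3513%.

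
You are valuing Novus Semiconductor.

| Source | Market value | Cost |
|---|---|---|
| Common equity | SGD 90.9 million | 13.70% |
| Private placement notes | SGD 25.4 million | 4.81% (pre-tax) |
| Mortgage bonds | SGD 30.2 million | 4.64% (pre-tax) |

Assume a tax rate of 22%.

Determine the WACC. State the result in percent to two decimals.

Total capital V = 90.9 + 25.4 + 30.2 = 146.5.
Equity: weight = 90.9/146.5 = 0.6205; cost = 13.7%.
Private placement notes: weight = 25.4/146.5 = 0.1734; after-tax cost = 4.81% × (1 − 22%) = 3.7518%.
Mortgage bonds: weight = 30.2/146.5 = 0.2061; after-tax cost = 4.64% × (1 − 22%) = 3.6192%.
WACC = 0.6205 × 13.7000% + 0.1734 × 3.7518% + 0.2061 × 3.6192% = 9.8971%.

9.90%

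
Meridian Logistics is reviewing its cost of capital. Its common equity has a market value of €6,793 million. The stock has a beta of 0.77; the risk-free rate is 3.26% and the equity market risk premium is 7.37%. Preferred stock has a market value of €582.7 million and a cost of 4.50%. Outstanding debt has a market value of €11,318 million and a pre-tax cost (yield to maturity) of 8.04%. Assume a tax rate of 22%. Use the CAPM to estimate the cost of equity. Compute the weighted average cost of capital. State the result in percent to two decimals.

7.18%

Cost of equity via CAPM: Re = 3.26% + 0.77 × 7.37% = 8.9349%.
Total capital V = 6793 + 582.7 + 11318 = 18693.7.
Equity: weight = 6793/18693.7 = 0.3634; cost = 8.9349%.
Preferred: weight = 582.7/18693.7 = 0.0312; cost = 4.5%.
Debt: weight = 11318/18693.7 = 0.6054; after-tax cost = 8.04% × (1 − 22%) = 6.2712%.
WACC = 0.3634 × 8.9349% + 0.0312 × 4.5000% + 0.6054 × 6.2712% = 7.1839%.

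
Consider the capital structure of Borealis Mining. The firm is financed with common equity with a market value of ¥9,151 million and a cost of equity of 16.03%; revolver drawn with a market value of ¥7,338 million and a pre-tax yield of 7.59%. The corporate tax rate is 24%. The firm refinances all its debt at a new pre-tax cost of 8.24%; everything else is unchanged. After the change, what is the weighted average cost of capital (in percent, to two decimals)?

11.68%

After the change:
Total capital V = 9151 + 7338 = 16489.
Equity: weight = 9151/16489 = 0.5550; cost = 16.03%.
Revolver drawn: weight = 7338/16489 = 0.4450; after-tax cost = 8.24% × (1 − 24%) = 6.2624%.
WACC = 0.5550 × 16.0300% + 0.4450 × 6.2624% = 11.6832%.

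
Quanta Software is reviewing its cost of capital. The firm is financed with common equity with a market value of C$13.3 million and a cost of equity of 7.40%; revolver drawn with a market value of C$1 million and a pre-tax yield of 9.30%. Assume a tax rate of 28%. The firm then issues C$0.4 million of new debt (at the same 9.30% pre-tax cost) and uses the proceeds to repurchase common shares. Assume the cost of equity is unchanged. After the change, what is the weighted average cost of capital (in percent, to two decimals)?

7.33%

After the change:
Total capital V = 12.9 + 1.4 = 14.3.
Equity: weight = 12.9/14.3 = 0.9021; cost = 7.4%.
Revolver drawn: weight = 1.4/14.3 = 0.0979; after-tax cost = 9.3% × (1 − 28%) = 6.6960%.
WACC = 0.9021 × 7.4000% + 0.0979 × 6.6960% = 7.3311%.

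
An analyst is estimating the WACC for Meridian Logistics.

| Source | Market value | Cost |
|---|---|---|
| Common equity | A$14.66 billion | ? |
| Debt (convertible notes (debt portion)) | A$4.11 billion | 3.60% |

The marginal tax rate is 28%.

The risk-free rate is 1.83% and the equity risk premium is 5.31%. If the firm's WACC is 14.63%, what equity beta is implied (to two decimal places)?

Total capital V = 14.66 + 4.11 = 18.77.
Equity weight = 14.66/18.77 = 0.7810.
Convertible notes (debt portion) weight = 4.11/18.77 = 0.2190.
Debt contribution = 0.2190 × 3.6% × (1 − 28%) = 0.5676%.
Required equity contribution = 14.63% − 0.5676% = 14.0624%  ⇒  Re = 18.0049%.
CAPM: 18.0049% = 1.83% + β × 5.31%  ⇒  β = 3.0461.

3.05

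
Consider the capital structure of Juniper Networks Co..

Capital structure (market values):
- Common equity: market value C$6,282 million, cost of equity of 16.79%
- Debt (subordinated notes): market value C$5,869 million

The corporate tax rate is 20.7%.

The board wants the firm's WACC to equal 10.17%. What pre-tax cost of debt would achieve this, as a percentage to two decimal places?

Total capital V = 6282 + 5869 = 12151.
Equity weight = 6282/12151 = 0.5170.
Subordinated notes weight = 5869/12151 = 0.4830.
Equity contribution = 0.5170 × 16.79% = 8.6803%.
Remaining for debt = 10.17% − 8.6803% = 1.4897%.
Rd × (1 − 20.7%) × 0.4830 = 1.4897%  ⇒  Rd = 3.8892%.

3.89%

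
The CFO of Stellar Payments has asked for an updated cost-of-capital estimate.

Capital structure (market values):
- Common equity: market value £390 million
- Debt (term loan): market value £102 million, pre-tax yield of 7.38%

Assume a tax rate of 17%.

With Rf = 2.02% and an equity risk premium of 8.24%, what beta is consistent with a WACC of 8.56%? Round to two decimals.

0.87

Total capital V = 390 + 102 = 492.
Equity weight = 390/492 = 0.7927.
Term loan weight = 102/492 = 0.2073.
Debt contribution = 0.2073 × 7.38% × (1 − 17%) = 1.2699%.
Required equity contribution = 8.56% − 1.2699% = 7.2901%  ⇒  Re = 9.1967%.
CAPM: 9.1967% = 2.02% + β × 8.24%  ⇒  β = 0.8710.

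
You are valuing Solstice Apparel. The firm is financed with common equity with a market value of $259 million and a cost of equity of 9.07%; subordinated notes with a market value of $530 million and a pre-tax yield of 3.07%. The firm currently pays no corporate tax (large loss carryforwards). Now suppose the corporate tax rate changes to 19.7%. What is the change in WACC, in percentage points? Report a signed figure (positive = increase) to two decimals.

-0.41 pp

Current WACC:
Total capital V = 259 + 530 = 789.
Equity: weight = 259/789 = 0.3283; cost = 9.07%.
Subordinated notes: weight = 530/789 = 0.6717; after-tax cost = 3.07% × (1 − 0%) = 3.0700%.
WACC = 0.3283 × 9.0700% + 0.6717 × 3.0700% = 5.0396%.
After the change:
Total capital V = 259 + 530 = 789.
Equity: weight = 259/789 = 0.3283; cost = 9.07%.
Subordinated notes: weight = 530/789 = 0.6717; after-tax cost = 3.07% × (1 − 19.7%) = 2.4652%.
WACC = 0.3283 × 9.0700% + 0.6717 × 2.4652% = 4.6333%.
Change in WACC = 4.6333% − 5.0396% = -0.4063 pp.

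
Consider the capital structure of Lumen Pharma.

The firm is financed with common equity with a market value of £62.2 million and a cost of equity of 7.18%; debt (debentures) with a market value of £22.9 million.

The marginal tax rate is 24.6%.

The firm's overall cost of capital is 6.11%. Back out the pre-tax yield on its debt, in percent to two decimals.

Total capital V = 62.2 + 22.9 = 85.1.
Equity weight = 62.2/85.1 = 0.7309.
Debentures weight = 22.9/85.1 = 0.2691.
Equity contribution = 0.7309 × 7.18% = 5.2479%.
Remaining for debt = 6.11% − 5.2479% = 0.8621%.
Rd × (1 − 24.6%) × 0.2691 = 0.8621%  ⇒  Rd = 4.2490%.

4.25%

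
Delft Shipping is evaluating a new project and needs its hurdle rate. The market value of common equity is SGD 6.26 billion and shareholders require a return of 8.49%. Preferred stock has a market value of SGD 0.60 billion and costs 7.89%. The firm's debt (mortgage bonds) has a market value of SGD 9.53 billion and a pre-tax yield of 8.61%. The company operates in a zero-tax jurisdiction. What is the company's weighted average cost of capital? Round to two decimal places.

Total capital V = 6.26 + 0.6 + 9.53 = 16.39.
Equity: weight = 6.26/16.39 = 0.3819; cost = 8.49%.
Preferred: weight = 0.6/16.39 = 0.0366; cost = 7.89%.
Mortgage bonds: weight = 9.53/16.39 = 0.5815; after-tax cost = 8.61% × (1 − 0%) = 8.6100%.
WACC = 0.3819 × 8.4900% + 0.0366 × 7.8900% + 0.5815 × 8.6100% = 8.5378%.

8.54%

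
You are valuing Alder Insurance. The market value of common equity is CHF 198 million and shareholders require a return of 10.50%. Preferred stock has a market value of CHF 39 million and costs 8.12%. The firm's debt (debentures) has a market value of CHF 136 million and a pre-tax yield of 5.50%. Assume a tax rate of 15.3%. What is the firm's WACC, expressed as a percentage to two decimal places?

8.12%

Total capital V = 198 + 39 + 136 = 373.
Equity: weight = 198/373 = 0.5308; cost = 10.5%.
Preferred: weight = 39/373 = 0.1046; cost = 8.12%.
Debentures: weight = 136/373 = 0.3646; after-tax cost = 5.5% × (1 − 15.3%) = 4.6585%.
WACC = 0.5308 × 10.5000% + 0.1046 × 8.1200% + 0.3646 × 4.6585% = 8.1213%.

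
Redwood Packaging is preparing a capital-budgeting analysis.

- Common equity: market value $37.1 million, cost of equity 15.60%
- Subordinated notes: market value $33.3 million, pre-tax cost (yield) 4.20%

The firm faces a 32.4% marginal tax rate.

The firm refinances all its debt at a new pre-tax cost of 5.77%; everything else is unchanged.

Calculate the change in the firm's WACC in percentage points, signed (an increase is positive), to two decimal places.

Current WACC:
Total capital V = 37.1 + 33.3 = 70.4.
Equity: weight = 37.1/70.4 = 0.5270; cost = 15.6%.
Subordinated notes: weight = 33.3/70.4 = 0.4730; after-tax cost = 4.2% × (1 − 32.4%) = 2.8392%.
WACC = 0.5270 × 15.6000% + 0.4730 × 2.8392% = 9.5640%.
After the change:
Total capital V = 37.1 + 33.3 = 70.4.
Equity: weight = 37.1/70.4 = 0.5270; cost = 15.6%.
Subordinated notes: weight = 33.3/70.4 = 0.4730; after-tax cost = 5.77% × (1 − 32.4%) = 3.9005%.
WACC = 0.5270 × 15.6000% + 0.4730 × 3.9005% = 10.0660%.
Change in WACC = 10.0660% − 9.5640% = 0.5020 pp.

+0.50 pp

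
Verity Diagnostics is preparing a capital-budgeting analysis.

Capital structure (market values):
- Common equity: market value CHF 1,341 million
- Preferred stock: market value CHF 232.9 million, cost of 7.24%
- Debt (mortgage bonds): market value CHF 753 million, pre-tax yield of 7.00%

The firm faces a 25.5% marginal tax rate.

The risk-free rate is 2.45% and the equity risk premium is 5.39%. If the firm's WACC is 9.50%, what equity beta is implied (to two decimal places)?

Total capital V = 1341 + 232.9 + 753 = 2326.9.
Equity weight = 1341/2326.9 = 0.5763.
Preferred weight = 232.9/2326.9 = 0.1001.
Mortgage bonds weight = 753/2326.9 = 0.3236.
Debt contribution = 0.3236 × 7% × (1 − 25.5%) = 1.6876%.
Preferred contribution = 0.1001 × 7.24% = 0.7247%.
Required equity contribution = 9.5% − 2.4123% = 7.0877%  ⇒  Re = 12.2986%.
CAPM: 12.2986% = 2.45% + β × 5.39%  ⇒  β = 1.8272.

1.83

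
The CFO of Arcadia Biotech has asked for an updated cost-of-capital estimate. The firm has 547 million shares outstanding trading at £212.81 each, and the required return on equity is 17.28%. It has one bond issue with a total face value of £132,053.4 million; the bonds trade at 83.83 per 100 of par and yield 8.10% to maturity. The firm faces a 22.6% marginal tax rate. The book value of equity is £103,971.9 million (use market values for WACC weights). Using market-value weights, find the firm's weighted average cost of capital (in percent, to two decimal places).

11.91%

Market value of equity E = 212.81 × 547m = 116407.07m. Market value of debt D = 132053.4m × 83.83/100 = 110700.36522m.
Total capital V = 116407.07 + 110700.36522 = 227107.43522.
Equity: weight = 116407.07/227107.43522 = 0.5126; cost = 17.28%.
Bonds outstanding: weight = 110700.36522/227107.43522 = 0.4874; after-tax cost = 8.1% × (1 − 22.6%) = 6.2694%.
WACC = 0.5126 × 17.2800% + 0.4874 × 6.2694% = 11.9130%.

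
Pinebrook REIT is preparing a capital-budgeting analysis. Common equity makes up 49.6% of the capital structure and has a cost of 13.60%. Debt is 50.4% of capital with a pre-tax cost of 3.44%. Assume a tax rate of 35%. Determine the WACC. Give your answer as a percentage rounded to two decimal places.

After-tax cost of debt = 3.44% × (1 − 35%) = 2.2360%.
WACC = 0.496 × 13.6000% + 0.504 × 2.2360% = 7.8725%.

7.87%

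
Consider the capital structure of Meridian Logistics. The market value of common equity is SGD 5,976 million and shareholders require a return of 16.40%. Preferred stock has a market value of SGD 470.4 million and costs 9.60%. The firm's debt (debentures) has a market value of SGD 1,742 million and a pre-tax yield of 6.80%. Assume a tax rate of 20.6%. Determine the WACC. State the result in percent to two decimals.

Total capital V = 5976 + 470.4 + 1742 = 8188.4.
Equity: weight = 5976/8188.4 = 0.7298; cost = 16.4%.
Preferred: weight = 470.4/8188.4 = 0.0574; cost = 9.6%.
Debentures: weight = 1742/8188.4 = 0.2127; after-tax cost = 6.8% × (1 − 20.6%) = 5.3992%.
WACC = 0.7298 × 16.4000% + 0.0574 × 9.6000% + 0.2127 × 5.3992% = 13.6690%.

13.67%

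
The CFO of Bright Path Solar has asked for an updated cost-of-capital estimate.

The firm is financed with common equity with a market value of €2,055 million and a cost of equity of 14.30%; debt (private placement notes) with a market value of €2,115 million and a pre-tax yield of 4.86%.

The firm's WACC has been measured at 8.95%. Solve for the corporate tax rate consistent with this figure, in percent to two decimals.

Total capital V = 2055 + 2115 = 4170.
Equity weight = 2055/4170 = 0.4928.
Private placement notes weight = 2115/4170 = 0.5072.
Equity contribution = 0.4928 × 14.3% = 7.0471%.
Debt contribution must be 8.95% − 7.0471% = 1.9029%.
0.5072 × 4.86% × (1 − T) = 1.9029%  ⇒  (1 − T) = 0.7720.
T = 22.8030%.

22.80%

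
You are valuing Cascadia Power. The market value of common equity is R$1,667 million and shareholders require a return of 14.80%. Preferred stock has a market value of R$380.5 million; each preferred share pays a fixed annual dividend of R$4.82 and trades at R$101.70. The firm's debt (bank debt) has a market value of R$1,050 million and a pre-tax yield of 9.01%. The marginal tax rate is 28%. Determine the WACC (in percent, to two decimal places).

10.75%

Cost of preferred: Rp = 4.82 / 101.7 = 4.7394%.
Total capital V = 1667 + 380.5 + 1050 = 3097.5.
Equity: weight = 1667/3097.5 = 0.5382; cost = 14.8%.
Preferred: weight = 380.5/3097.5 = 0.1228; cost = 4.7394%.
Bank debt: weight = 1050/3097.5 = 0.3390; after-tax cost = 9.01% × (1 − 28%) = 6.4872%.
WACC = 0.5382 × 14.8000% + 0.1228 × 4.7394% + 0.3390 × 6.4872% = 10.7462%.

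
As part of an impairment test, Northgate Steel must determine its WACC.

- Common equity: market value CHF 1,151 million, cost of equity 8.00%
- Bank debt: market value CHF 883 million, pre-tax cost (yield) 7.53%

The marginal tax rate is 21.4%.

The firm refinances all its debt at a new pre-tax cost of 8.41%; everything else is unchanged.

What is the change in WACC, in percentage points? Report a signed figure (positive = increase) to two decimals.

+0.30 pp

Current WACC:
Total capital V = 1151 + 883 = 2034.
Equity: weight = 1151/2034 = 0.5659; cost = 8%.
Bank debt: weight = 883/2034 = 0.4341; after-tax cost = 7.53% × (1 − 21.4%) = 5.9186%.
WACC = 0.5659 × 8.0000% + 0.4341 × 5.9186% = 7.0964%.
After the change:
Total capital V = 1151 + 883 = 2034.
Equity: weight = 1151/2034 = 0.5659; cost = 8%.
Bank debt: weight = 883/2034 = 0.4341; after-tax cost = 8.41% × (1 − 21.4%) = 6.6103%.
WACC = 0.5659 × 8.0000% + 0.4341 × 6.6103% = 7.3967%.
Change in WACC = 7.3967% − 7.0964% = 0.3003 pp.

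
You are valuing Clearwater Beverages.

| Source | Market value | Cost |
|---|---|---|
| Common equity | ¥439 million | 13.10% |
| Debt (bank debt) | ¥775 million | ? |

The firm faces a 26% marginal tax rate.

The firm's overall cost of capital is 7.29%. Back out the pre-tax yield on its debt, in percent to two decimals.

Total capital V = 439 + 775 = 1214.
Equity weight = 439/1214 = 0.3616.
Bank debt weight = 775/1214 = 0.6384.
Equity contribution = 0.3616 × 13.1% = 4.7371%.
Remaining for debt = 7.29% − 4.7371% = 2.5529%.
Rd × (1 − 26%) × 0.6384 = 2.5529%  ⇒  Rd = 5.4039%.

5.40%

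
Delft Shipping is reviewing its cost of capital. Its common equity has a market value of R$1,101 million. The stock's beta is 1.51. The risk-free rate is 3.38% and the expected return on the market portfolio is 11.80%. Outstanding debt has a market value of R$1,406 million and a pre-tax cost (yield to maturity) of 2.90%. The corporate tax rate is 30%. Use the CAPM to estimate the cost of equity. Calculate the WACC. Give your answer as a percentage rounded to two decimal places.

Market risk premium = 11.8% − 3.38% = 8.42%.
Cost of equity via CAPM: Re = 3.38% + 1.51 × 8.42% = 16.0942%.
Total capital V = 1101 + 1406 = 2507.
Equity: weight = 1101/2507 = 0.4392; cost = 16.0942%.
Debt: weight = 1406/2507 = 0.5608; after-tax cost = 2.9% × (1 − 30%) = 2.0300%.
WACC = 0.4392 × 16.0942% + 0.5608 × 2.0300% = 8.2066%.

8.21%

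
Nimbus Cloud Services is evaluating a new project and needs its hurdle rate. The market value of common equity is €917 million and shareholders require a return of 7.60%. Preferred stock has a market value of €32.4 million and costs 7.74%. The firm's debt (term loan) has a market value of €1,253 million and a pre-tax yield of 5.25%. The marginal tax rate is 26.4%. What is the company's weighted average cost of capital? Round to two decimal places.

Total capital V = 917 + 32.4 + 1253 = 2202.4.
Equity: weight = 917/2202.4 = 0.4164; cost = 7.6%.
Preferred: weight = 32.4/2202.4 = 0.0147; cost = 7.74%.
Term loan: weight = 1253/2202.4 = 0.5689; after-tax cost = 5.25% × (1 − 26.4%) = 3.8640%.
WACC = 0.4164 × 7.6000% + 0.0147 × 7.7400% + 0.5689 × 3.8640% = 5.4766%.

5.48%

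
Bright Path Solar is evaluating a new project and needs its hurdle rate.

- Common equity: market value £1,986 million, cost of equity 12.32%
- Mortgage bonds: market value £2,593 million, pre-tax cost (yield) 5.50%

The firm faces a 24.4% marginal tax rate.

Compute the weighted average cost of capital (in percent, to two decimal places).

7.70%

Total capital V = 1986 + 2593 = 4579.
Equity: weight = 1986/4579 = 0.4337; cost = 12.32%.
Mortgage bonds: weight = 2593/4579 = 0.5663; after-tax cost = 5.5% × (1 − 24.4%) = 4.1580%.
WACC = 0.4337 × 12.3200% + 0.5663 × 4.1580% = 7.6980%.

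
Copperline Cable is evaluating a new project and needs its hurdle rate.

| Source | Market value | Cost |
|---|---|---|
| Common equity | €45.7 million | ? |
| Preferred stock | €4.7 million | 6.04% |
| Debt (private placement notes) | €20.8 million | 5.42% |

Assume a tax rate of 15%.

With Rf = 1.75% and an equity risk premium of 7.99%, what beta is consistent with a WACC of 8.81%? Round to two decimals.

Total capital V = 45.7 + 4.7 + 20.8 = 71.2.
Equity weight = 45.7/71.2 = 0.6419.
Preferred weight = 4.7/71.2 = 0.0660.
Private placement notes weight = 20.8/71.2 = 0.2921.
Debt contribution = 0.2921 × 5.42% × (1 − 15%) = 1.3459%.
Preferred contribution = 0.0660 × 6.04% = 0.3987%.
Required equity contribution = 8.81% − 1.7446% = 7.0654%  ⇒  Re = 11.0078%.
CAPM: 11.0078% = 1.75% + β × 7.99%  ⇒  β = 1.1587.

1.16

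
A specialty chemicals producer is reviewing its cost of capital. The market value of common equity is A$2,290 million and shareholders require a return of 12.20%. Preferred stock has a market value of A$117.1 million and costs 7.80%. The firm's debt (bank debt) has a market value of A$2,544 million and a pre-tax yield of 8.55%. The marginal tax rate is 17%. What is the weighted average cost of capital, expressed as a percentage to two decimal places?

9.47%

Total capital V = 2290 + 117.1 + 2544 = 4951.1.
Equity: weight = 2290/4951.1 = 0.4625; cost = 12.2%.
Preferred: weight = 117.1/4951.1 = 0.0237; cost = 7.8%.
Bank debt: weight = 2544/4951.1 = 0.5138; after-tax cost = 8.55% × (1 − 17%) = 7.0965%.
WACC = 0.4625 × 12.2000% + 0.0237 × 7.8000% + 0.5138 × 7.0965% = 9.4736%.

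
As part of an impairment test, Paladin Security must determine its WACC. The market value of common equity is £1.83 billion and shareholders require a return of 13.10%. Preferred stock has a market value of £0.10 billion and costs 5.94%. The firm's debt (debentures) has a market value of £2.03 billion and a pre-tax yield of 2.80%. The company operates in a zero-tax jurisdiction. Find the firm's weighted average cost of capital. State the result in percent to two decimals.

Total capital V = 1.83 + 0.1 + 2.03 = 3.96.
Equity: weight = 1.83/3.96 = 0.4621; cost = 13.1%.
Preferred: weight = 0.1/3.96 = 0.0253; cost = 5.94%.
Debentures: weight = 2.03/3.96 = 0.5126; after-tax cost = 2.8% × (1 − 0%) = 2.8000%.
WACC = 0.4621 × 13.1000% + 0.0253 × 5.9400% + 0.5126 × 2.8000% = 7.6391%.

7.64%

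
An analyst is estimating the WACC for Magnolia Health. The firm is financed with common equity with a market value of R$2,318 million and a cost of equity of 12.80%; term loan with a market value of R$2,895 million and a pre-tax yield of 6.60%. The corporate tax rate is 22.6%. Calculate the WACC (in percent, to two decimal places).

8.53%

Total capital V = 2318 + 2895 = 5213.
Equity: weight = 2318/5213 = 0.4447; cost = 12.8%.
Term loan: weight = 2895/5213 = 0.5553; after-tax cost = 6.6% × (1 − 22.6%) = 5.1084%.
WACC = 0.4447 × 12.8000% + 0.5553 × 5.1084% = 8.5285%.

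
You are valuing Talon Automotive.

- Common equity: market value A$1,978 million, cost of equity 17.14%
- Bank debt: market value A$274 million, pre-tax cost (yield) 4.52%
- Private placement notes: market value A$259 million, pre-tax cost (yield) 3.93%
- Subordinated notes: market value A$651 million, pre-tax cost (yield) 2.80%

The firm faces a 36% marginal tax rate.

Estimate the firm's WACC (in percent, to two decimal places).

Total capital V = 1978 + 274 + 259 + 651 = 3162.
Equity: weight = 1978/3162 = 0.6256; cost = 17.14%.
Bank debt: weight = 274/3162 = 0.0867; after-tax cost = 4.52% × (1 − 36%) = 2.8928%.
Private placement notes: weight = 259/3162 = 0.0819; after-tax cost = 3.93% × (1 − 36%) = 2.5152%.
Subordinated notes: weight = 651/3162 = 0.2059; after-tax cost = 2.8% × (1 − 36%) = 1.7920%.
WACC = 0.6256 × 17.1400% + 0.0867 × 2.8928% + 0.0819 × 2.5152% + 0.2059 × 1.7920% = 11.5476%.

11.55%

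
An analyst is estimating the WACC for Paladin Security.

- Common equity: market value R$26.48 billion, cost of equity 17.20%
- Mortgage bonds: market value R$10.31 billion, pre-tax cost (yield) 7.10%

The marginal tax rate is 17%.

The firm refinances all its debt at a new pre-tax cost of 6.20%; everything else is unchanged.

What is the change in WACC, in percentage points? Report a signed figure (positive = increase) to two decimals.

Current WACC:
Total capital V = 26.48 + 10.31 = 36.79.
Equity: weight = 26.48/36.79 = 0.7198; cost = 17.2%.
Mortgage bonds: weight = 10.31/36.79 = 0.2802; after-tax cost = 7.1% × (1 − 17%) = 5.8930%.
WACC = 0.7198 × 17.2000% + 0.2802 × 5.8930% = 14.0313%.
After the change:
Total capital V = 26.48 + 10.31 = 36.79.
Equity: weight = 26.48/36.79 = 0.7198; cost = 17.2%.
Mortgage bonds: weight = 10.31/36.79 = 0.2802; after-tax cost = 6.2% × (1 − 17%) = 5.1460%.
WACC = 0.7198 × 17.2000% + 0.2802 × 5.1460% = 13.8220%.
Change in WACC = 13.8220% − 14.0313% = -0.2093 pp.

-0.21 pp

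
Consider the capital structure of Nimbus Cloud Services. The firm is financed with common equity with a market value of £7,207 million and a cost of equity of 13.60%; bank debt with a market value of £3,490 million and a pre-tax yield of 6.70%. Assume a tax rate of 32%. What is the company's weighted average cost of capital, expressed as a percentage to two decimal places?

Total capital V = 7207 + 3490 = 10697.
Equity: weight = 7207/10697 = 0.6737; cost = 13.6%.
Bank debt: weight = 3490/10697 = 0.3263; after-tax cost = 6.7% × (1 − 32%) = 4.5560%.
WACC = 0.6737 × 13.6000% + 0.3263 × 4.5560% = 10.6493%.

10.65%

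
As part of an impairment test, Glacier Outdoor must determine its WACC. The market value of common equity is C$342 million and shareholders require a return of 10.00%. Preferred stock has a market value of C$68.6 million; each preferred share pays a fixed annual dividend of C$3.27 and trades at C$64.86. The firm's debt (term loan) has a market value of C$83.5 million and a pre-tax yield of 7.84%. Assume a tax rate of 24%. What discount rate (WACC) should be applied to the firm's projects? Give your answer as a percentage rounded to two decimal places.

8.63%

Cost of preferred: Rp = 3.27 / 64.86 = 5.0416%.
Total capital V = 342 + 68.6 + 83.5 = 494.1.
Equity: weight = 342/494.1 = 0.6922; cost = 10%.
Preferred: weight = 68.6/494.1 = 0.1388; cost = 5.0416%.
Term loan: weight = 83.5/494.1 = 0.1690; after-tax cost = 7.84% × (1 − 24%) = 5.9584%.
WACC = 0.6922 × 10.0000% + 0.1388 × 5.0416% + 0.1690 × 5.9584% = 8.6286%.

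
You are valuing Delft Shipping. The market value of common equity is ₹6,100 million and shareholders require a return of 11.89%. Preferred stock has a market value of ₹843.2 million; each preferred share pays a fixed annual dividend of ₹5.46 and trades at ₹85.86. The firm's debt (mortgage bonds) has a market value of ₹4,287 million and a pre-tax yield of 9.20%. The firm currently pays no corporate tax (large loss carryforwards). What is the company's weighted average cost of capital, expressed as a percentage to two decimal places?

10.45%

Cost of preferred: Rp = 5.46 / 85.86 = 6.3592%.
Total capital V = 6100 + 843.2 + 4287 = 11230.2.
Equity: weight = 6100/11230.2 = 0.5432; cost = 11.89%.
Preferred: weight = 843.2/11230.2 = 0.0751; cost = 6.3592%.
Mortgage bonds: weight = 4287/11230.2 = 0.3817; after-tax cost = 9.2% × (1 − 0%) = 9.2000%.
WACC = 0.5432 × 11.8900% + 0.0751 × 6.3592% + 0.3817 × 9.2000% = 10.4479%.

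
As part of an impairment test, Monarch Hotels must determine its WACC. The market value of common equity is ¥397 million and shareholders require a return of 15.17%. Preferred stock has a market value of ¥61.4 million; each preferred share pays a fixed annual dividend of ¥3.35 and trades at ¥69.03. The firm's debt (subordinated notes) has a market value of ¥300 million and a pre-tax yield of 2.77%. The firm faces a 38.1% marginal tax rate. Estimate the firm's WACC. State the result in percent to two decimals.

9.01%

Cost of preferred: Rp = 3.35 / 69.03 = 4.8530%.
Total capital V = 397 + 61.4 + 300 = 758.4.
Equity: weight = 397/758.4 = 0.5235; cost = 15.17%.
Preferred: weight = 61.4/758.4 = 0.0810; cost = 4.853%.
Subordinated notes: weight = 300/758.4 = 0.3956; after-tax cost = 2.77% × (1 − 38.1%) = 1.7146%.
WACC = 0.5235 × 15.1700% + 0.0810 × 4.8530% + 0.3956 × 1.7146% = 9.0122%.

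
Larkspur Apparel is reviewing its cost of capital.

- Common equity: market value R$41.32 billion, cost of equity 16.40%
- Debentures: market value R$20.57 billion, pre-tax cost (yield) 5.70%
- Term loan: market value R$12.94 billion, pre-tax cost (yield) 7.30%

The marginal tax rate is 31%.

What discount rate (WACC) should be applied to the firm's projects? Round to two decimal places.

11.01%

Total capital V = 41.32 + 20.57 + 12.94 = 74.83.
Equity: weight = 41.32/74.83 = 0.5522; cost = 16.4%.
Debentures: weight = 20.57/74.83 = 0.2749; after-tax cost = 5.7% × (1 − 31%) = 3.9330%.
Term loan: weight = 12.94/74.83 = 0.1729; after-tax cost = 7.3% × (1 − 31%) = 5.0370%.
WACC = 0.5522 × 16.4000% + 0.2749 × 3.9330% + 0.1729 × 5.0370% = 11.0080%.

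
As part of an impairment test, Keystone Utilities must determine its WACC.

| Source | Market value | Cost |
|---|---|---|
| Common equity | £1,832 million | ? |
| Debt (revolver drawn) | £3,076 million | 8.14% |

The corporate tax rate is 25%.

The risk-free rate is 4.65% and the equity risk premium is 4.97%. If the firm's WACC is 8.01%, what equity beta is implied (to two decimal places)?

Total capital V = 1832 + 3076 = 4908.
Equity weight = 1832/4908 = 0.3733.
Revolver drawn weight = 3076/4908 = 0.6267.
Debt contribution = 0.6267 × 8.14% × (1 − 25%) = 3.8262%.
Required equity contribution = 8.01% − 3.8262% = 4.1838%  ⇒  Re = 11.2086%.
CAPM: 11.2086% = 4.65% + β × 4.97%  ⇒  β = 1.3196.

1.32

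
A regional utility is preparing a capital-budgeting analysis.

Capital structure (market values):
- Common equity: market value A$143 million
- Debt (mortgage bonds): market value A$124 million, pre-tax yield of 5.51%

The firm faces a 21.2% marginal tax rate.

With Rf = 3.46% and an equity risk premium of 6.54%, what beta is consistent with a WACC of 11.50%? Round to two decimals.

2.18

Total capital V = 143 + 124 = 267.
Equity weight = 143/267 = 0.5356.
Mortgage bonds weight = 124/267 = 0.4644.
Debt contribution = 0.4644 × 5.51% × (1 − 21.2%) = 2.0165%.
Required equity contribution = 11.5% − 2.0165% = 9.4835%  ⇒  Re = 17.7070%.
CAPM: 17.7070% = 3.46% + β × 6.54%  ⇒  β = 2.1784.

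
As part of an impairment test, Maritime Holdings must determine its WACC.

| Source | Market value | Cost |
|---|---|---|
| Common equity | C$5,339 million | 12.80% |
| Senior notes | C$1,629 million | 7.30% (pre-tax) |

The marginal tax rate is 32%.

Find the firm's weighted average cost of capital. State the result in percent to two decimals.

Total capital V = 5339 + 1629 = 6968.
Equity: weight = 5339/6968 = 0.7662; cost = 12.8%.
Senior notes: weight = 1629/6968 = 0.2338; after-tax cost = 7.3% × (1 − 32%) = 4.9640%.
WACC = 0.7662 × 12.8000% + 0.2338 × 4.9640% = 10.9681%.

10.97%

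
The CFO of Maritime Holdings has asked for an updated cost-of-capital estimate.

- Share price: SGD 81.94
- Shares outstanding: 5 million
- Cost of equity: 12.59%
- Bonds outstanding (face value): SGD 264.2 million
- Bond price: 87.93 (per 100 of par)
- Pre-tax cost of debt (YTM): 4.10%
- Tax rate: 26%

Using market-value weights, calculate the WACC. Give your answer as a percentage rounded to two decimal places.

Market value of equity E = 81.94 × 5m = 409.7m. Market value of debt D = 264.2m × 87.93/100 = 232.31106m.
Total capital V = 409.7 + 232.31106 = 642.01106.
Equity: weight = 409.7/642.01106 = 0.6382; cost = 12.59%.
Bonds outstanding: weight = 232.31106/642.01106 = 0.3618; after-tax cost = 4.1% × (1 − 26%) = 3.0340%.
WACC = 0.6382 × 12.5900% + 0.3618 × 3.0340% = 9.1322%.

9.13%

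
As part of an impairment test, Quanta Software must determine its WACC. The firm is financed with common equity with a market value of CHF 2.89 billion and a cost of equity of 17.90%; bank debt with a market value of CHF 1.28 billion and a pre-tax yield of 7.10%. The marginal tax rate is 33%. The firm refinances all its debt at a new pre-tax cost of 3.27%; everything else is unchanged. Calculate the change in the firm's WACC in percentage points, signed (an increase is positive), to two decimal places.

Current WACC:
Total capital V = 2.89 + 1.28 = 4.17.
Equity: weight = 2.89/4.17 = 0.6930; cost = 17.9%.
Bank debt: weight = 1.28/4.17 = 0.3070; after-tax cost = 7.1% × (1 − 33%) = 4.7570%.
WACC = 0.6930 × 17.9000% + 0.3070 × 4.7570% = 13.8657%.
After the change:
Total capital V = 2.89 + 1.28 = 4.17.
Equity: weight = 2.89/4.17 = 0.6930; cost = 17.9%.
Bank debt: weight = 1.28/4.17 = 0.3070; after-tax cost = 3.27% × (1 − 33%) = 2.1909%.
WACC = 0.6930 × 17.9000% + 0.3070 × 2.1909% = 13.0780%.
Change in WACC = 13.0780% − 13.8657% = -0.7877 pp.

-0.79 pp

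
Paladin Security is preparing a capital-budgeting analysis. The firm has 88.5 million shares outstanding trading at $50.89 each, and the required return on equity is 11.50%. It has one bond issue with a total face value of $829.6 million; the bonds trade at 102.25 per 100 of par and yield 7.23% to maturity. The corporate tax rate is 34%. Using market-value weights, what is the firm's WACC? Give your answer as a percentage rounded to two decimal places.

Market value of equity E = 50.89 × 88.5m = 4503.765m. Market value of debt D = 829.6m × 102.25/100 = 848.266m.
Total capital V = 4503.765 + 848.266 = 5352.031.
Equity: weight = 4503.765/5352.031 = 0.8415; cost = 11.5%.
Bonds outstanding: weight = 848.266/5352.031 = 0.1585; after-tax cost = 7.23% × (1 − 34%) = 4.7718%.
WACC = 0.8415 × 11.5000% + 0.1585 × 4.7718% = 10.4336%.

10.43%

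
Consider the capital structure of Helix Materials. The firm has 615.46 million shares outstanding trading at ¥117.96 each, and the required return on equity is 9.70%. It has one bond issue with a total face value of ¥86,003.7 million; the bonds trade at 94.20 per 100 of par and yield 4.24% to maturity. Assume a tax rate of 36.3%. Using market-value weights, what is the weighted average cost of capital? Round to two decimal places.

Market value of equity E = 117.96 × 615.46m = 72599.6616m. Market value of debt D = 86003.7m × 94.2/100 = 81015.4854m.
Total capital V = 72599.6616 + 81015.4854 = 153615.147.
Equity: weight = 72599.6616/153615.147 = 0.4726; cost = 9.7%.
Bonds outstanding: weight = 81015.4854/153615.147 = 0.5274; after-tax cost = 4.24% × (1 − 36.3%) = 2.7009%.
WACC = 0.4726 × 9.7000% + 0.5274 × 2.7009% = 6.0087%.

6.01%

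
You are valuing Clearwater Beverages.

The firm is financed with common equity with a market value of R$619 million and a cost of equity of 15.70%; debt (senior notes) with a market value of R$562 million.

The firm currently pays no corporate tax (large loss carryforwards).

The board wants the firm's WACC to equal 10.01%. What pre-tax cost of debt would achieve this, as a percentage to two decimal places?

Total capital V = 619 + 562 = 1181.
Equity weight = 619/1181 = 0.5241.
Senior notes weight = 562/1181 = 0.4759.
Equity contribution = 0.5241 × 15.7% = 8.2289%.
Remaining for debt = 10.01% − 8.2289% = 1.7811%.
Rd × (1 − 0%) × 0.4759 = 1.7811%  ⇒  Rd = 3.7429%.

3.74%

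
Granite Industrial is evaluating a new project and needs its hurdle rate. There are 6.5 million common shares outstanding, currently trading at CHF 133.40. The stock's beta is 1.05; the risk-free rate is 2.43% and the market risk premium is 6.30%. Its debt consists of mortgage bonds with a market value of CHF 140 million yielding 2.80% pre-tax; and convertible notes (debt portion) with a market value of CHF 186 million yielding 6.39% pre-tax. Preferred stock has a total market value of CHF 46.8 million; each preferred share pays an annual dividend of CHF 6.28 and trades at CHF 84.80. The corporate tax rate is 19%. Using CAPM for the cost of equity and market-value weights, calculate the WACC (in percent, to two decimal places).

Cost of equity via CAPM: Re = 2.43% + 1.05 × 6.3% = 9.0450%.
Cost of preferred: Rp = 6.28 / 84.8 = 7.4057%.
Market value of equity E = 133.4 × 6.5m = 867.1m.
Total capital V = 867.1 + 46.8 + 140 + 186 = 1239.9.
Equity: weight = 867.1/1239.9 = 0.6993; cost = 9.045%.
Preferred: weight = 46.8/1239.9 = 0.0377; cost = 7.4057%.
Mortgage bonds: weight = 140/1239.9 = 0.1129; after-tax cost = 2.8% × (1 − 19%) = 2.2680%.
Convertible notes (debt portion): weight = 186/1239.9 = 0.1500; after-tax cost = 6.39% × (1 − 19%) = 5.1759%.
WACC = 0.6993 × 9.0450% + 0.0377 × 7.4057% + 0.1129 × 2.2680% + 0.1500 × 5.1759% = 7.6375%.

7.64%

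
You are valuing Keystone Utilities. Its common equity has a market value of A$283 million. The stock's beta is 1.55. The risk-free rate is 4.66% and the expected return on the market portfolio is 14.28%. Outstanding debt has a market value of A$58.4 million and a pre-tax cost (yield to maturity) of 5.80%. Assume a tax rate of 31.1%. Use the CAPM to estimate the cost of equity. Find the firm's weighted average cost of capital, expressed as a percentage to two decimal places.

16.91%

Market risk premium = 14.28% − 4.66% = 9.62%.
Cost of equity via CAPM: Re = 4.66% + 1.55 × 9.62% = 19.5710%.
Total capital V = 283 + 58.4 = 341.4.
Equity: weight = 283/341.4 = 0.8289; cost = 19.571%.
Debt: weight = 58.4/341.4 = 0.1711; after-tax cost = 5.8% × (1 − 31.1%) = 3.9962%.
WACC = 0.8289 × 19.5710% + 0.1711 × 3.9962% = 16.9068%.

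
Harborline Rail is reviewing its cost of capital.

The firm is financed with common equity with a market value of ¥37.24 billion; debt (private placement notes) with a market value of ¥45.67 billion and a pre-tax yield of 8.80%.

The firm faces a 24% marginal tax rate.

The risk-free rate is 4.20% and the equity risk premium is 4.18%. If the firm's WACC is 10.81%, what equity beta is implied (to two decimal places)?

2.79

Total capital V = 37.24 + 45.67 = 82.91.
Equity weight = 37.24/82.91 = 0.4492.
Private placement notes weight = 45.67/82.91 = 0.5508.
Debt contribution = 0.5508 × 8.8% × (1 − 24%) = 3.6840%.
Required equity contribution = 10.81% − 3.6840% = 7.1260%  ⇒  Re = 15.8651%.
CAPM: 15.8651% = 4.2% + β × 4.18%  ⇒  β = 2.7907.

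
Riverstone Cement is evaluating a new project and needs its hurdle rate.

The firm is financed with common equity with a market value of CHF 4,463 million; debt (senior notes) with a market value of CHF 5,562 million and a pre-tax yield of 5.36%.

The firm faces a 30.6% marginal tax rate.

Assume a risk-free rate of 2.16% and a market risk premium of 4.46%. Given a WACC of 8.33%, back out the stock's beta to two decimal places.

Total capital V = 4463 + 5562 = 10025.
Equity weight = 4463/10025 = 0.4452.
Senior notes weight = 5562/10025 = 0.5548.
Debt contribution = 0.5548 × 5.36% × (1 − 30.6%) = 2.0638%.
Required equity contribution = 8.33% − 2.0638% = 6.2662%  ⇒  Re = 14.0754%.
CAPM: 14.0754% = 2.16% + β × 4.46%  ⇒  β = 2.6716.

2.67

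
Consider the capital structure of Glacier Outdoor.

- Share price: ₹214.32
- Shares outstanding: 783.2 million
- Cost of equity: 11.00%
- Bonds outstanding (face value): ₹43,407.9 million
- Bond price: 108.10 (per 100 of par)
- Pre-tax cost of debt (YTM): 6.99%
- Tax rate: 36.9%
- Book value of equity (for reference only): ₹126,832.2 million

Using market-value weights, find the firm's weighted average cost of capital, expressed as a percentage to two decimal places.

Market value of equity E = 214.32 × 783.2m = 167855.424m. Market value of debt D = 43407.9m × 108.1/100 = 46923.9399m.
Total capital V = 167855.424 + 46923.9399 = 214779.3639.
Equity: weight = 167855.424/214779.3639 = 0.7815; cost = 11%.
Bonds outstanding: weight = 46923.9399/214779.3639 = 0.2185; after-tax cost = 6.99% × (1 − 36.9%) = 4.4107%.
WACC = 0.7815 × 11.0000% + 0.2185 × 4.4107% = 9.5604%.

9.56%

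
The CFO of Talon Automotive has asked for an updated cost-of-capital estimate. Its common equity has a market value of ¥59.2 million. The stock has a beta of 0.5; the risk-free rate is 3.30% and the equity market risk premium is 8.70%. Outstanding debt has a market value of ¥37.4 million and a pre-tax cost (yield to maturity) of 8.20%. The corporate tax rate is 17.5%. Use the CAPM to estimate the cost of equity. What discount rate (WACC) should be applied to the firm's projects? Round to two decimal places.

7.31%

Cost of equity via CAPM: Re = 3.3% + 0.5 × 8.7% = 7.6500%.
Total capital V = 59.2 + 37.4 = 96.6.
Equity: weight = 59.2/96.6 = 0.6128; cost = 7.65%.
Debt: weight = 37.4/96.6 = 0.3872; after-tax cost = 8.2% × (1 − 17.5%) = 6.7650%.
WACC = 0.6128 × 7.6500% + 0.3872 × 6.7650% = 7.3074%.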